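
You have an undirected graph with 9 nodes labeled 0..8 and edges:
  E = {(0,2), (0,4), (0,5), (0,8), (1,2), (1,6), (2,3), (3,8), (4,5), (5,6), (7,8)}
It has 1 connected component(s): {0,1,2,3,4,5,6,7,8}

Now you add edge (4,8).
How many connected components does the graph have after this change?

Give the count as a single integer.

Initial component count: 1
Add (4,8): endpoints already in same component. Count unchanged: 1.
New component count: 1

Answer: 1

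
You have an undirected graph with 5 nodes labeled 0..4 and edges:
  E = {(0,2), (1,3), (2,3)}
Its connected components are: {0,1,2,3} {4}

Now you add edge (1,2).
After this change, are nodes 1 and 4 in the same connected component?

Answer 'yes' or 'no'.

Initial components: {0,1,2,3} {4}
Adding edge (1,2): both already in same component {0,1,2,3}. No change.
New components: {0,1,2,3} {4}
Are 1 and 4 in the same component? no

Answer: no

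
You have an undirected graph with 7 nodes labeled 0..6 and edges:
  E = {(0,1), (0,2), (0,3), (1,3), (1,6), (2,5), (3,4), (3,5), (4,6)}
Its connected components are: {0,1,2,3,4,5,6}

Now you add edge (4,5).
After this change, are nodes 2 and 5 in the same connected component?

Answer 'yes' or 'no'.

Answer: yes

Derivation:
Initial components: {0,1,2,3,4,5,6}
Adding edge (4,5): both already in same component {0,1,2,3,4,5,6}. No change.
New components: {0,1,2,3,4,5,6}
Are 2 and 5 in the same component? yes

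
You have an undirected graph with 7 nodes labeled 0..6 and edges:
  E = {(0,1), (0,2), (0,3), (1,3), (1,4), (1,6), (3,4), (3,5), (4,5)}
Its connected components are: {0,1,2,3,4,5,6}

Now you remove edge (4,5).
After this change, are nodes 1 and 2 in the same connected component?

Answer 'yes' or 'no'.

Answer: yes

Derivation:
Initial components: {0,1,2,3,4,5,6}
Removing edge (4,5): not a bridge — component count unchanged at 1.
New components: {0,1,2,3,4,5,6}
Are 1 and 2 in the same component? yes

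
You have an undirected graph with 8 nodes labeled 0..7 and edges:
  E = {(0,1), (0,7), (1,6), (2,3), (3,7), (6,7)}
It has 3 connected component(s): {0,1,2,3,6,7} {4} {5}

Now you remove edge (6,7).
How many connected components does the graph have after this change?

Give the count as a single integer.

Answer: 3

Derivation:
Initial component count: 3
Remove (6,7): not a bridge. Count unchanged: 3.
  After removal, components: {0,1,2,3,6,7} {4} {5}
New component count: 3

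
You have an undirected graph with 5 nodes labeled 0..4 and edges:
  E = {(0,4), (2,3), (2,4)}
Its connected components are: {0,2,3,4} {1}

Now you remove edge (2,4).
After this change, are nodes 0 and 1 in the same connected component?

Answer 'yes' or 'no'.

Answer: no

Derivation:
Initial components: {0,2,3,4} {1}
Removing edge (2,4): it was a bridge — component count 2 -> 3.
New components: {0,4} {1} {2,3}
Are 0 and 1 in the same component? no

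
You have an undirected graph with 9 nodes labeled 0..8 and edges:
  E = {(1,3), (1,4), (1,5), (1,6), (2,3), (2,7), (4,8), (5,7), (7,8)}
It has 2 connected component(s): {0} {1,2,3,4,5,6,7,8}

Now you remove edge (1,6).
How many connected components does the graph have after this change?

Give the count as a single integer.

Answer: 3

Derivation:
Initial component count: 2
Remove (1,6): it was a bridge. Count increases: 2 -> 3.
  After removal, components: {0} {1,2,3,4,5,7,8} {6}
New component count: 3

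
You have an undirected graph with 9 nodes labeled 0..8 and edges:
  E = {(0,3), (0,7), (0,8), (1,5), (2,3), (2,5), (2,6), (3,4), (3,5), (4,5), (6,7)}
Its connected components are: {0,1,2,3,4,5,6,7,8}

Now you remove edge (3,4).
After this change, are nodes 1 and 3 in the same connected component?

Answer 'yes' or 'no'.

Answer: yes

Derivation:
Initial components: {0,1,2,3,4,5,6,7,8}
Removing edge (3,4): not a bridge — component count unchanged at 1.
New components: {0,1,2,3,4,5,6,7,8}
Are 1 and 3 in the same component? yes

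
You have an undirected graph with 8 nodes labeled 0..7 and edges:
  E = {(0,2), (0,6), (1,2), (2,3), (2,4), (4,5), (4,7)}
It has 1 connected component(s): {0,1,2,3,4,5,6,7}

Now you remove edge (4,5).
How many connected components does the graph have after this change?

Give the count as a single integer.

Initial component count: 1
Remove (4,5): it was a bridge. Count increases: 1 -> 2.
  After removal, components: {0,1,2,3,4,6,7} {5}
New component count: 2

Answer: 2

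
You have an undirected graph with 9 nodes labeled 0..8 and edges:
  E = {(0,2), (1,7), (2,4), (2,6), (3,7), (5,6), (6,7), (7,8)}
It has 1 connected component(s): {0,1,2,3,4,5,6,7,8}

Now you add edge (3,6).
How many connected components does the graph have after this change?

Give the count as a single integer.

Answer: 1

Derivation:
Initial component count: 1
Add (3,6): endpoints already in same component. Count unchanged: 1.
New component count: 1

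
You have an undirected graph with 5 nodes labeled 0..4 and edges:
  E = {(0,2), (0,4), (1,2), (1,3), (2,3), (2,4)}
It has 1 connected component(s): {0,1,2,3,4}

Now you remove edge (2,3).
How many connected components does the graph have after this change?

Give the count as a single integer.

Answer: 1

Derivation:
Initial component count: 1
Remove (2,3): not a bridge. Count unchanged: 1.
  After removal, components: {0,1,2,3,4}
New component count: 1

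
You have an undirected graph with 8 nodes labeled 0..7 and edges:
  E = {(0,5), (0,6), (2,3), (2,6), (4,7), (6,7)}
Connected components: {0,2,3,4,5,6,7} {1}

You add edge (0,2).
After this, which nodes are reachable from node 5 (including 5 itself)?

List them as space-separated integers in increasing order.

Answer: 0 2 3 4 5 6 7

Derivation:
Before: nodes reachable from 5: {0,2,3,4,5,6,7}
Adding (0,2): both endpoints already in same component. Reachability from 5 unchanged.
After: nodes reachable from 5: {0,2,3,4,5,6,7}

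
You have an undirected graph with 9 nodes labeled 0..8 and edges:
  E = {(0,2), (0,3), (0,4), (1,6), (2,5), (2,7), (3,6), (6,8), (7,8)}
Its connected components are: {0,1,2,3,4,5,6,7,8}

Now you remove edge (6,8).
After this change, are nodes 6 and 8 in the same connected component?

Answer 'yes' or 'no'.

Initial components: {0,1,2,3,4,5,6,7,8}
Removing edge (6,8): not a bridge — component count unchanged at 1.
New components: {0,1,2,3,4,5,6,7,8}
Are 6 and 8 in the same component? yes

Answer: yes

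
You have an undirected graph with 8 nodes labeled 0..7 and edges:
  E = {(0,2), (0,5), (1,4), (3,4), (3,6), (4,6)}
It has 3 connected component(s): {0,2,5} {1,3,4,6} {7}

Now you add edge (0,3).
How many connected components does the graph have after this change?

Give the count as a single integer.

Initial component count: 3
Add (0,3): merges two components. Count decreases: 3 -> 2.
New component count: 2

Answer: 2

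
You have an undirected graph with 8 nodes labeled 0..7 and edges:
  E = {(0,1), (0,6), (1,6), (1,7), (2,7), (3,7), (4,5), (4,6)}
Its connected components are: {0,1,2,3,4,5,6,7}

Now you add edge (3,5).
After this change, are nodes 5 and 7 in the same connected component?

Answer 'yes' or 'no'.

Initial components: {0,1,2,3,4,5,6,7}
Adding edge (3,5): both already in same component {0,1,2,3,4,5,6,7}. No change.
New components: {0,1,2,3,4,5,6,7}
Are 5 and 7 in the same component? yes

Answer: yes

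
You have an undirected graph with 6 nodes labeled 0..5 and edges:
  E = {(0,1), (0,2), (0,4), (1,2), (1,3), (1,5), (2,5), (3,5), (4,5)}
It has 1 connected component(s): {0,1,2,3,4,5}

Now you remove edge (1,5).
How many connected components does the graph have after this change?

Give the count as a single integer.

Answer: 1

Derivation:
Initial component count: 1
Remove (1,5): not a bridge. Count unchanged: 1.
  After removal, components: {0,1,2,3,4,5}
New component count: 1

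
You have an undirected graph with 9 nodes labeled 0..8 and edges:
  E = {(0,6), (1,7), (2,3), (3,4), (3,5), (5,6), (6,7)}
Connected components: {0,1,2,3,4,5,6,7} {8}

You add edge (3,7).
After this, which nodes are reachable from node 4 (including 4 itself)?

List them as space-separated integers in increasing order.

Answer: 0 1 2 3 4 5 6 7

Derivation:
Before: nodes reachable from 4: {0,1,2,3,4,5,6,7}
Adding (3,7): both endpoints already in same component. Reachability from 4 unchanged.
After: nodes reachable from 4: {0,1,2,3,4,5,6,7}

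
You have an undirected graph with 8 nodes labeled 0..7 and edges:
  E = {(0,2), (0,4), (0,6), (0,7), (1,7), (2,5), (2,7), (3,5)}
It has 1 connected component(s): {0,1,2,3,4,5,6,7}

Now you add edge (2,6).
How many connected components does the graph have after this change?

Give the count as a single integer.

Answer: 1

Derivation:
Initial component count: 1
Add (2,6): endpoints already in same component. Count unchanged: 1.
New component count: 1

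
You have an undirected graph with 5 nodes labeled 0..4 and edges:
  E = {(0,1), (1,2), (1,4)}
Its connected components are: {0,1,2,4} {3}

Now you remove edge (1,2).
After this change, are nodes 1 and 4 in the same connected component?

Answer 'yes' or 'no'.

Initial components: {0,1,2,4} {3}
Removing edge (1,2): it was a bridge — component count 2 -> 3.
New components: {0,1,4} {2} {3}
Are 1 and 4 in the same component? yes

Answer: yes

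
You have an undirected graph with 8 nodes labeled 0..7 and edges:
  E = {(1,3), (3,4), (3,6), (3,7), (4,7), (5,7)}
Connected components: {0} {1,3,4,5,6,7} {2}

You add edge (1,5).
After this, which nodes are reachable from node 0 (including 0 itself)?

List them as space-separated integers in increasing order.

Before: nodes reachable from 0: {0}
Adding (1,5): both endpoints already in same component. Reachability from 0 unchanged.
After: nodes reachable from 0: {0}

Answer: 0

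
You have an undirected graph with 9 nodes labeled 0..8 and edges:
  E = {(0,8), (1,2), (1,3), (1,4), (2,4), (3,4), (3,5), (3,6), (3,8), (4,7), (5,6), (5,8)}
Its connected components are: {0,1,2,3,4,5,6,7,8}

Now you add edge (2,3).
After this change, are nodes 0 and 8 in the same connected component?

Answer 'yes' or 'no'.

Answer: yes

Derivation:
Initial components: {0,1,2,3,4,5,6,7,8}
Adding edge (2,3): both already in same component {0,1,2,3,4,5,6,7,8}. No change.
New components: {0,1,2,3,4,5,6,7,8}
Are 0 and 8 in the same component? yes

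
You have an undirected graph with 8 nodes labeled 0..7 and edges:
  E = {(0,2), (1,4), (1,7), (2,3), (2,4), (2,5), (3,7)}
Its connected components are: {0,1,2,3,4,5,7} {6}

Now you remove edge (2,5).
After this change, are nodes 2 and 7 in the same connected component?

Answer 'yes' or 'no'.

Answer: yes

Derivation:
Initial components: {0,1,2,3,4,5,7} {6}
Removing edge (2,5): it was a bridge — component count 2 -> 3.
New components: {0,1,2,3,4,7} {5} {6}
Are 2 and 7 in the same component? yes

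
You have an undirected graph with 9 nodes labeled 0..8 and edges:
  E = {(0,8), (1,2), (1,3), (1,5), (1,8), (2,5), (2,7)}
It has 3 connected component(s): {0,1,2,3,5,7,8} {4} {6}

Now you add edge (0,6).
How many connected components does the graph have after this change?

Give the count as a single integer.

Initial component count: 3
Add (0,6): merges two components. Count decreases: 3 -> 2.
New component count: 2

Answer: 2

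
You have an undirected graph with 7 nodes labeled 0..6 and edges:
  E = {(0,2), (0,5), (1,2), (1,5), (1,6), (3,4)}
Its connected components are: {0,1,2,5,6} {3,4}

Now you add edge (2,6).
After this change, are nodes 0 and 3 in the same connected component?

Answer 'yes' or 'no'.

Answer: no

Derivation:
Initial components: {0,1,2,5,6} {3,4}
Adding edge (2,6): both already in same component {0,1,2,5,6}. No change.
New components: {0,1,2,5,6} {3,4}
Are 0 and 3 in the same component? no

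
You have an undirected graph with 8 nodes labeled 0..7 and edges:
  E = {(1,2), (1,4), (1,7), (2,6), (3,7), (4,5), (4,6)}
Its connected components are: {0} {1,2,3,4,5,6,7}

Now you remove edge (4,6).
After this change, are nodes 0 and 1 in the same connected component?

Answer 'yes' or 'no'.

Answer: no

Derivation:
Initial components: {0} {1,2,3,4,5,6,7}
Removing edge (4,6): not a bridge — component count unchanged at 2.
New components: {0} {1,2,3,4,5,6,7}
Are 0 and 1 in the same component? no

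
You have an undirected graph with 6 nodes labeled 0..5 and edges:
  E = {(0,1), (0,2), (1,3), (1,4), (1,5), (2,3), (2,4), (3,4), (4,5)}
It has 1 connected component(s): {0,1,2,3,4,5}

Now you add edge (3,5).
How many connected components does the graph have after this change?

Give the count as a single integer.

Initial component count: 1
Add (3,5): endpoints already in same component. Count unchanged: 1.
New component count: 1

Answer: 1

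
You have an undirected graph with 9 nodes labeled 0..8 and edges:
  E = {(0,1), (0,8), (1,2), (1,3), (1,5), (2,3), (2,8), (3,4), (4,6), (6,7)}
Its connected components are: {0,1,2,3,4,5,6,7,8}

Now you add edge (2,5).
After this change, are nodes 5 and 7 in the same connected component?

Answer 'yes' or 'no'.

Answer: yes

Derivation:
Initial components: {0,1,2,3,4,5,6,7,8}
Adding edge (2,5): both already in same component {0,1,2,3,4,5,6,7,8}. No change.
New components: {0,1,2,3,4,5,6,7,8}
Are 5 and 7 in the same component? yes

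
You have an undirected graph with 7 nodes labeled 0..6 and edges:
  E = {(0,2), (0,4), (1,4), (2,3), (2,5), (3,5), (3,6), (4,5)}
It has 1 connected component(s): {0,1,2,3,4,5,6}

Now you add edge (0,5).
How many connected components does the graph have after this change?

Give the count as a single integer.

Answer: 1

Derivation:
Initial component count: 1
Add (0,5): endpoints already in same component. Count unchanged: 1.
New component count: 1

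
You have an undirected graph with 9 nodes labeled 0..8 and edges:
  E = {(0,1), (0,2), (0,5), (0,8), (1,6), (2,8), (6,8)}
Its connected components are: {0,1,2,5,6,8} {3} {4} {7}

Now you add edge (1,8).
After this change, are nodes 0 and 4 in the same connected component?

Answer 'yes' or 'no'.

Answer: no

Derivation:
Initial components: {0,1,2,5,6,8} {3} {4} {7}
Adding edge (1,8): both already in same component {0,1,2,5,6,8}. No change.
New components: {0,1,2,5,6,8} {3} {4} {7}
Are 0 and 4 in the same component? no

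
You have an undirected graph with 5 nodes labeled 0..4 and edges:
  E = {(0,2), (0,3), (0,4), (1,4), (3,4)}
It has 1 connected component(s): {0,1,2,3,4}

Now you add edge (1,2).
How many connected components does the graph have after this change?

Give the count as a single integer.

Answer: 1

Derivation:
Initial component count: 1
Add (1,2): endpoints already in same component. Count unchanged: 1.
New component count: 1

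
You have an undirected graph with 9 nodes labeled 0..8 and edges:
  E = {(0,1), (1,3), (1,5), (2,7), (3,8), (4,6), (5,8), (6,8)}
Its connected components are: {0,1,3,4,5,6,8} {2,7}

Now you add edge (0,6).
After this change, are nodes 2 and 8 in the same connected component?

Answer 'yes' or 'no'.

Answer: no

Derivation:
Initial components: {0,1,3,4,5,6,8} {2,7}
Adding edge (0,6): both already in same component {0,1,3,4,5,6,8}. No change.
New components: {0,1,3,4,5,6,8} {2,7}
Are 2 and 8 in the same component? no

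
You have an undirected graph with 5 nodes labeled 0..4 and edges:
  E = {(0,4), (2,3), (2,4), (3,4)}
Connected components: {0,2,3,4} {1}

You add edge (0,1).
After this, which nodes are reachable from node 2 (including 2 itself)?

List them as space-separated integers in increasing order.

Answer: 0 1 2 3 4

Derivation:
Before: nodes reachable from 2: {0,2,3,4}
Adding (0,1): merges 2's component with another. Reachability grows.
After: nodes reachable from 2: {0,1,2,3,4}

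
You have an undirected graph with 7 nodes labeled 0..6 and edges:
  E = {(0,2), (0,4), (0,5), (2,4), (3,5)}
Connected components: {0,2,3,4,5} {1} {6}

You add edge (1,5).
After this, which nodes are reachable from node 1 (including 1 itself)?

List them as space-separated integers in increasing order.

Before: nodes reachable from 1: {1}
Adding (1,5): merges 1's component with another. Reachability grows.
After: nodes reachable from 1: {0,1,2,3,4,5}

Answer: 0 1 2 3 4 5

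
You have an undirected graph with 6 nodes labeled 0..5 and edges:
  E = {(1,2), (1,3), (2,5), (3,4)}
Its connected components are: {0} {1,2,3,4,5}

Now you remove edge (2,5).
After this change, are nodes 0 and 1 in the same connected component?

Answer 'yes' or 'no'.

Initial components: {0} {1,2,3,4,5}
Removing edge (2,5): it was a bridge — component count 2 -> 3.
New components: {0} {1,2,3,4} {5}
Are 0 and 1 in the same component? no

Answer: no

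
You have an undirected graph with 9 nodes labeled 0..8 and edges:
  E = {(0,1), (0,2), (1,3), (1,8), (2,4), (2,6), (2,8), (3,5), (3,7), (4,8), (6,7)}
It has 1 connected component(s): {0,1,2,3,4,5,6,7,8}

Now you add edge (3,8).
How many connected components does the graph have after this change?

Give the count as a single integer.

Answer: 1

Derivation:
Initial component count: 1
Add (3,8): endpoints already in same component. Count unchanged: 1.
New component count: 1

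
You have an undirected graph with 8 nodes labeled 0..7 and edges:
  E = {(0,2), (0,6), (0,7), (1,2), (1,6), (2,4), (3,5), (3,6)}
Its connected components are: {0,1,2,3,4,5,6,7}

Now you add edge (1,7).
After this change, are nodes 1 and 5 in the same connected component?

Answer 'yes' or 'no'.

Answer: yes

Derivation:
Initial components: {0,1,2,3,4,5,6,7}
Adding edge (1,7): both already in same component {0,1,2,3,4,5,6,7}. No change.
New components: {0,1,2,3,4,5,6,7}
Are 1 and 5 in the same component? yes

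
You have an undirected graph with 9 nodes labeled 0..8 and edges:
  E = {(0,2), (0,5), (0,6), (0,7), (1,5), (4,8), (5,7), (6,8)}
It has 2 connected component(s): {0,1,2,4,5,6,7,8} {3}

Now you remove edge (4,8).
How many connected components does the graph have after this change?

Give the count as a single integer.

Initial component count: 2
Remove (4,8): it was a bridge. Count increases: 2 -> 3.
  After removal, components: {0,1,2,5,6,7,8} {3} {4}
New component count: 3

Answer: 3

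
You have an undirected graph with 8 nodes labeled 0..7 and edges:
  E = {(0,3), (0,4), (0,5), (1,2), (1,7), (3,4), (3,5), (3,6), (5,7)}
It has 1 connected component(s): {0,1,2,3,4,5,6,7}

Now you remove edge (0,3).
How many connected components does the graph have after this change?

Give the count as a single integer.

Answer: 1

Derivation:
Initial component count: 1
Remove (0,3): not a bridge. Count unchanged: 1.
  After removal, components: {0,1,2,3,4,5,6,7}
New component count: 1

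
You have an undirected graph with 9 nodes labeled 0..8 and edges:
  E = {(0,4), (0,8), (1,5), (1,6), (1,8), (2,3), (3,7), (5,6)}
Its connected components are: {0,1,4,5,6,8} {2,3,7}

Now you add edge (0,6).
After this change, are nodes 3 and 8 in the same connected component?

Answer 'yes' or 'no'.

Initial components: {0,1,4,5,6,8} {2,3,7}
Adding edge (0,6): both already in same component {0,1,4,5,6,8}. No change.
New components: {0,1,4,5,6,8} {2,3,7}
Are 3 and 8 in the same component? no

Answer: no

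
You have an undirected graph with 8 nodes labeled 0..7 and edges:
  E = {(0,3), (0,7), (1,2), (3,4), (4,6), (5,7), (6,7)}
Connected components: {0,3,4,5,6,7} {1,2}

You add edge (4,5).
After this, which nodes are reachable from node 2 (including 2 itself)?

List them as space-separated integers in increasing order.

Before: nodes reachable from 2: {1,2}
Adding (4,5): both endpoints already in same component. Reachability from 2 unchanged.
After: nodes reachable from 2: {1,2}

Answer: 1 2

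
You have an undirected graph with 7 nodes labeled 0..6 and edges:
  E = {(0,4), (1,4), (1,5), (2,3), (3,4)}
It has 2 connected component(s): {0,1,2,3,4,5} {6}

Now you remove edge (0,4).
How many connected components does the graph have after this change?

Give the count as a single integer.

Answer: 3

Derivation:
Initial component count: 2
Remove (0,4): it was a bridge. Count increases: 2 -> 3.
  After removal, components: {0} {1,2,3,4,5} {6}
New component count: 3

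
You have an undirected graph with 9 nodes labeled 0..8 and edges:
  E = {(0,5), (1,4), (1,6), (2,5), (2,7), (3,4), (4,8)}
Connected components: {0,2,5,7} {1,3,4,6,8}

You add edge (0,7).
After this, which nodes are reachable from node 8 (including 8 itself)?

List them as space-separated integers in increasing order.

Before: nodes reachable from 8: {1,3,4,6,8}
Adding (0,7): both endpoints already in same component. Reachability from 8 unchanged.
After: nodes reachable from 8: {1,3,4,6,8}

Answer: 1 3 4 6 8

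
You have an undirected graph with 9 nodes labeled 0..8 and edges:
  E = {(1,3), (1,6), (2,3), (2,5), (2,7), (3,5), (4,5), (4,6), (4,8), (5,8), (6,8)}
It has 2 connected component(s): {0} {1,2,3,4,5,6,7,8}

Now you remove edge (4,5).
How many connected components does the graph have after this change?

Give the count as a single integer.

Answer: 2

Derivation:
Initial component count: 2
Remove (4,5): not a bridge. Count unchanged: 2.
  After removal, components: {0} {1,2,3,4,5,6,7,8}
New component count: 2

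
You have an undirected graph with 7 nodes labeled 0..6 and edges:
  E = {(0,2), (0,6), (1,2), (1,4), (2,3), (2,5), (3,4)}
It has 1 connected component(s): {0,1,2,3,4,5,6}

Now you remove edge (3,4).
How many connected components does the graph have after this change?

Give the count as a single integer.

Answer: 1

Derivation:
Initial component count: 1
Remove (3,4): not a bridge. Count unchanged: 1.
  After removal, components: {0,1,2,3,4,5,6}
New component count: 1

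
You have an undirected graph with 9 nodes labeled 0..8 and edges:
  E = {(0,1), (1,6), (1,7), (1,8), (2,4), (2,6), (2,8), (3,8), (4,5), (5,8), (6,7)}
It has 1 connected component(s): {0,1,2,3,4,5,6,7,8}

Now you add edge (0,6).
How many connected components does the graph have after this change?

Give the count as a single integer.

Initial component count: 1
Add (0,6): endpoints already in same component. Count unchanged: 1.
New component count: 1

Answer: 1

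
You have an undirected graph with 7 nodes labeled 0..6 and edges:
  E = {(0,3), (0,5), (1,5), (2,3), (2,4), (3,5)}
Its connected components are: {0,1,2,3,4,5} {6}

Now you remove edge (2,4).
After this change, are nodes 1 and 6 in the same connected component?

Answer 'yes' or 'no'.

Answer: no

Derivation:
Initial components: {0,1,2,3,4,5} {6}
Removing edge (2,4): it was a bridge — component count 2 -> 3.
New components: {0,1,2,3,5} {4} {6}
Are 1 and 6 in the same component? no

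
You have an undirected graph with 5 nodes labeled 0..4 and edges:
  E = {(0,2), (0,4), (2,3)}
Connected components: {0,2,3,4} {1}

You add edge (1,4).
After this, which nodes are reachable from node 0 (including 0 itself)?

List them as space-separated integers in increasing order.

Before: nodes reachable from 0: {0,2,3,4}
Adding (1,4): merges 0's component with another. Reachability grows.
After: nodes reachable from 0: {0,1,2,3,4}

Answer: 0 1 2 3 4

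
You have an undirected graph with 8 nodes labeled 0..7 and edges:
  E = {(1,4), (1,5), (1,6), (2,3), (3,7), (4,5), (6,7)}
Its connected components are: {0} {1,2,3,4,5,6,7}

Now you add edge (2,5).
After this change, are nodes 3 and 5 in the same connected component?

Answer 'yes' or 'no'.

Answer: yes

Derivation:
Initial components: {0} {1,2,3,4,5,6,7}
Adding edge (2,5): both already in same component {1,2,3,4,5,6,7}. No change.
New components: {0} {1,2,3,4,5,6,7}
Are 3 and 5 in the same component? yes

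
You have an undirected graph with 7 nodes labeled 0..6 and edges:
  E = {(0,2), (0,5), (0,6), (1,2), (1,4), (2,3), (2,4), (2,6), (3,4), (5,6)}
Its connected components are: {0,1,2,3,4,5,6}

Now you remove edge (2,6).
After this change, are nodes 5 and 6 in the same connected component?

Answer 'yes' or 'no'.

Answer: yes

Derivation:
Initial components: {0,1,2,3,4,5,6}
Removing edge (2,6): not a bridge — component count unchanged at 1.
New components: {0,1,2,3,4,5,6}
Are 5 and 6 in the same component? yes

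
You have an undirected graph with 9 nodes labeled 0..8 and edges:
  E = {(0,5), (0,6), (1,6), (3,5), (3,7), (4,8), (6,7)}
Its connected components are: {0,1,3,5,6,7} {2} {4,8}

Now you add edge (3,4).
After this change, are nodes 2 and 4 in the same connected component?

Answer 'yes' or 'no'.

Initial components: {0,1,3,5,6,7} {2} {4,8}
Adding edge (3,4): merges {0,1,3,5,6,7} and {4,8}.
New components: {0,1,3,4,5,6,7,8} {2}
Are 2 and 4 in the same component? no

Answer: no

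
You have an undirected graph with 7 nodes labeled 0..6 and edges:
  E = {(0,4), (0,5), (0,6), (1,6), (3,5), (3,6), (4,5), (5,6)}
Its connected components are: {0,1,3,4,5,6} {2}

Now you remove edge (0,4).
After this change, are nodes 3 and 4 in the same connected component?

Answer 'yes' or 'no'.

Initial components: {0,1,3,4,5,6} {2}
Removing edge (0,4): not a bridge — component count unchanged at 2.
New components: {0,1,3,4,5,6} {2}
Are 3 and 4 in the same component? yes

Answer: yes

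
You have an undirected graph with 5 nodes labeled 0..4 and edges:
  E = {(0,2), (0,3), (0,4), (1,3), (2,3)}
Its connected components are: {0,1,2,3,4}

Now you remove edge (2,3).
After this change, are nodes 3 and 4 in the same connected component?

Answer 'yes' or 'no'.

Initial components: {0,1,2,3,4}
Removing edge (2,3): not a bridge — component count unchanged at 1.
New components: {0,1,2,3,4}
Are 3 and 4 in the same component? yes

Answer: yes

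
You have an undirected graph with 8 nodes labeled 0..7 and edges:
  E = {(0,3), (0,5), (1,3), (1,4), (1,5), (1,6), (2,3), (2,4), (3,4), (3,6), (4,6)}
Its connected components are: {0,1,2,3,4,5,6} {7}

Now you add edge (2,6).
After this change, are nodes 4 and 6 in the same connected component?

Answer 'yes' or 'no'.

Answer: yes

Derivation:
Initial components: {0,1,2,3,4,5,6} {7}
Adding edge (2,6): both already in same component {0,1,2,3,4,5,6}. No change.
New components: {0,1,2,3,4,5,6} {7}
Are 4 and 6 in the same component? yes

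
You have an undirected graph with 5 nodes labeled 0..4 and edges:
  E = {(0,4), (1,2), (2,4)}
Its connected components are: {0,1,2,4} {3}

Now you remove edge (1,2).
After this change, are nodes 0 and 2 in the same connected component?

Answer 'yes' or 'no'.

Initial components: {0,1,2,4} {3}
Removing edge (1,2): it was a bridge — component count 2 -> 3.
New components: {0,2,4} {1} {3}
Are 0 and 2 in the same component? yes

Answer: yes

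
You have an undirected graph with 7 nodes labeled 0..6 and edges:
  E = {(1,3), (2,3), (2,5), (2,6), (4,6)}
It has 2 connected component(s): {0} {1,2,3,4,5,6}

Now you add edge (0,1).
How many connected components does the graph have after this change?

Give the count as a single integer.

Initial component count: 2
Add (0,1): merges two components. Count decreases: 2 -> 1.
New component count: 1

Answer: 1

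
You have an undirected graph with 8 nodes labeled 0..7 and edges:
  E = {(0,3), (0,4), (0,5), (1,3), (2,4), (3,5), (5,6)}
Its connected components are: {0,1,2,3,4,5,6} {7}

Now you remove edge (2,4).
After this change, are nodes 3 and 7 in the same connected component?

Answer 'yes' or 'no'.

Initial components: {0,1,2,3,4,5,6} {7}
Removing edge (2,4): it was a bridge — component count 2 -> 3.
New components: {0,1,3,4,5,6} {2} {7}
Are 3 and 7 in the same component? no

Answer: no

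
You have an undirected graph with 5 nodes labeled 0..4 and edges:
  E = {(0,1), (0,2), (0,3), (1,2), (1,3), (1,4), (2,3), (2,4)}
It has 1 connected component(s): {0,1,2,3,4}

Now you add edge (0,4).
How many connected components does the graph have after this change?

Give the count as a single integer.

Initial component count: 1
Add (0,4): endpoints already in same component. Count unchanged: 1.
New component count: 1

Answer: 1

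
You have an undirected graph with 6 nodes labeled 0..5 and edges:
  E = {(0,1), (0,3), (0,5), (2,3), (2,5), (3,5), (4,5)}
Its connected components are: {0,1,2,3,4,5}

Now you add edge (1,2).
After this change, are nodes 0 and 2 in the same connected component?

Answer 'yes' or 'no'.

Answer: yes

Derivation:
Initial components: {0,1,2,3,4,5}
Adding edge (1,2): both already in same component {0,1,2,3,4,5}. No change.
New components: {0,1,2,3,4,5}
Are 0 and 2 in the same component? yes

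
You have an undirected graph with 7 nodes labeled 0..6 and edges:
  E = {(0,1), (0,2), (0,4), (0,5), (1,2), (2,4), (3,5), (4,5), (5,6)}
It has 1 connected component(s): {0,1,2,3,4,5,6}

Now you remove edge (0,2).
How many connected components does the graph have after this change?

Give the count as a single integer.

Initial component count: 1
Remove (0,2): not a bridge. Count unchanged: 1.
  After removal, components: {0,1,2,3,4,5,6}
New component count: 1

Answer: 1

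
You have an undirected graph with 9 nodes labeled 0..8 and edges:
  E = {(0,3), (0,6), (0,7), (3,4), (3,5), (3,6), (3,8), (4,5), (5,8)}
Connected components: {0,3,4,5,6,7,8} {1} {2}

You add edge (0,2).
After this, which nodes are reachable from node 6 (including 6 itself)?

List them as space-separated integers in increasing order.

Answer: 0 2 3 4 5 6 7 8

Derivation:
Before: nodes reachable from 6: {0,3,4,5,6,7,8}
Adding (0,2): merges 6's component with another. Reachability grows.
After: nodes reachable from 6: {0,2,3,4,5,6,7,8}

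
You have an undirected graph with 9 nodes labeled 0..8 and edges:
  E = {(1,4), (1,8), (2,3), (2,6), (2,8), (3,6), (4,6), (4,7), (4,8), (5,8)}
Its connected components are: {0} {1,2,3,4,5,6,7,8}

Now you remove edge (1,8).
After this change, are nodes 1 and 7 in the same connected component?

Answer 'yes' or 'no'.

Initial components: {0} {1,2,3,4,5,6,7,8}
Removing edge (1,8): not a bridge — component count unchanged at 2.
New components: {0} {1,2,3,4,5,6,7,8}
Are 1 and 7 in the same component? yes

Answer: yes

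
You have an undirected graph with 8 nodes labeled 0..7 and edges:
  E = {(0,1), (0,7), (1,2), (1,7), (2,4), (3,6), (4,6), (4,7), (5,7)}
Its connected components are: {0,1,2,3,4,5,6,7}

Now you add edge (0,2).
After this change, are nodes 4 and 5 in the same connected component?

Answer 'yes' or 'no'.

Answer: yes

Derivation:
Initial components: {0,1,2,3,4,5,6,7}
Adding edge (0,2): both already in same component {0,1,2,3,4,5,6,7}. No change.
New components: {0,1,2,3,4,5,6,7}
Are 4 and 5 in the same component? yes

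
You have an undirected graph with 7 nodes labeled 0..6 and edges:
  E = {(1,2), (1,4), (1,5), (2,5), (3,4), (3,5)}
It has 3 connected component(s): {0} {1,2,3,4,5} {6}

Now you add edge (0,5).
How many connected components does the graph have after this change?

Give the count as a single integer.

Initial component count: 3
Add (0,5): merges two components. Count decreases: 3 -> 2.
New component count: 2

Answer: 2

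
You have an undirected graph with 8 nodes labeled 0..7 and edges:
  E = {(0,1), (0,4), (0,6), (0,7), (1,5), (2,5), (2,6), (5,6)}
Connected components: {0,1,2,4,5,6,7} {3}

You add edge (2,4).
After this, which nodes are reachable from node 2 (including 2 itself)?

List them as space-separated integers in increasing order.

Before: nodes reachable from 2: {0,1,2,4,5,6,7}
Adding (2,4): both endpoints already in same component. Reachability from 2 unchanged.
After: nodes reachable from 2: {0,1,2,4,5,6,7}

Answer: 0 1 2 4 5 6 7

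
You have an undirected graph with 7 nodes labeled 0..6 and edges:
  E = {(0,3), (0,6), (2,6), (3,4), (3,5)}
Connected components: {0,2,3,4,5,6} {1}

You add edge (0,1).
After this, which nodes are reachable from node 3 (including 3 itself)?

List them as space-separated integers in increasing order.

Before: nodes reachable from 3: {0,2,3,4,5,6}
Adding (0,1): merges 3's component with another. Reachability grows.
After: nodes reachable from 3: {0,1,2,3,4,5,6}

Answer: 0 1 2 3 4 5 6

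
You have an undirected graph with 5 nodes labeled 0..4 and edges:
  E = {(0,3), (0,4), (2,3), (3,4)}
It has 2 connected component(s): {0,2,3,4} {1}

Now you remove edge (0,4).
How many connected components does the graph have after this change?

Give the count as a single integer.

Answer: 2

Derivation:
Initial component count: 2
Remove (0,4): not a bridge. Count unchanged: 2.
  After removal, components: {0,2,3,4} {1}
New component count: 2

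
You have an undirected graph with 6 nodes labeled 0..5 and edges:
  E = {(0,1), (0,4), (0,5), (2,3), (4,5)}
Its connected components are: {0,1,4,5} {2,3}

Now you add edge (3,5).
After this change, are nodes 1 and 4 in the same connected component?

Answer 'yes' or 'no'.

Answer: yes

Derivation:
Initial components: {0,1,4,5} {2,3}
Adding edge (3,5): merges {2,3} and {0,1,4,5}.
New components: {0,1,2,3,4,5}
Are 1 and 4 in the same component? yes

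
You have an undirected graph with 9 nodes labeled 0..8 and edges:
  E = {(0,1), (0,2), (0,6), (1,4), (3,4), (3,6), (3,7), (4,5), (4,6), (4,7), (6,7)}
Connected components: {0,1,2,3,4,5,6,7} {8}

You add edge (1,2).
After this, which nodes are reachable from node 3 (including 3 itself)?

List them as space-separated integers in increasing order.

Before: nodes reachable from 3: {0,1,2,3,4,5,6,7}
Adding (1,2): both endpoints already in same component. Reachability from 3 unchanged.
After: nodes reachable from 3: {0,1,2,3,4,5,6,7}

Answer: 0 1 2 3 4 5 6 7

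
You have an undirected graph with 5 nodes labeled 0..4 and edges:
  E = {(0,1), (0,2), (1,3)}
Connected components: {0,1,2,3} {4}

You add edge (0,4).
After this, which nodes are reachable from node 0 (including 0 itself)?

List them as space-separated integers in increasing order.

Answer: 0 1 2 3 4

Derivation:
Before: nodes reachable from 0: {0,1,2,3}
Adding (0,4): merges 0's component with another. Reachability grows.
After: nodes reachable from 0: {0,1,2,3,4}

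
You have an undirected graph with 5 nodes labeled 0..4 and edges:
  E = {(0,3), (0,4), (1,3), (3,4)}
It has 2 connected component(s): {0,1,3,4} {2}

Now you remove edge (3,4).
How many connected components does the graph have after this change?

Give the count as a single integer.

Initial component count: 2
Remove (3,4): not a bridge. Count unchanged: 2.
  After removal, components: {0,1,3,4} {2}
New component count: 2

Answer: 2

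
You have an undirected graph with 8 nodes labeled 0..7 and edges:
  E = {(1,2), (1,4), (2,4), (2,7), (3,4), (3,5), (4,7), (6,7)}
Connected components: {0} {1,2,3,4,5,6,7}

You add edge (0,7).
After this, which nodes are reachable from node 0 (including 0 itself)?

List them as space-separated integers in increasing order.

Answer: 0 1 2 3 4 5 6 7

Derivation:
Before: nodes reachable from 0: {0}
Adding (0,7): merges 0's component with another. Reachability grows.
After: nodes reachable from 0: {0,1,2,3,4,5,6,7}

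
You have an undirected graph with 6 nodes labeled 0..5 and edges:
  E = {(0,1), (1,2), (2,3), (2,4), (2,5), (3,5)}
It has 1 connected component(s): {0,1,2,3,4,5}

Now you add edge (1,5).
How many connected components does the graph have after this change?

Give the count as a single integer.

Answer: 1

Derivation:
Initial component count: 1
Add (1,5): endpoints already in same component. Count unchanged: 1.
New component count: 1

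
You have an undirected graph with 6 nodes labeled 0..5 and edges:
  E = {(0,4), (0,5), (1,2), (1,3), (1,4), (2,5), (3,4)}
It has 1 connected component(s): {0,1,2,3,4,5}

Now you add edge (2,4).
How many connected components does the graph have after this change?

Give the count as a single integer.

Initial component count: 1
Add (2,4): endpoints already in same component. Count unchanged: 1.
New component count: 1

Answer: 1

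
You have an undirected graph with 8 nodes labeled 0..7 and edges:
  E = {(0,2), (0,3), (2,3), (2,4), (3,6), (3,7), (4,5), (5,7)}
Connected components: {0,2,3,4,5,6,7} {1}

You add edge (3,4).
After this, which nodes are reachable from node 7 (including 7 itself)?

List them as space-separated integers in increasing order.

Before: nodes reachable from 7: {0,2,3,4,5,6,7}
Adding (3,4): both endpoints already in same component. Reachability from 7 unchanged.
After: nodes reachable from 7: {0,2,3,4,5,6,7}

Answer: 0 2 3 4 5 6 7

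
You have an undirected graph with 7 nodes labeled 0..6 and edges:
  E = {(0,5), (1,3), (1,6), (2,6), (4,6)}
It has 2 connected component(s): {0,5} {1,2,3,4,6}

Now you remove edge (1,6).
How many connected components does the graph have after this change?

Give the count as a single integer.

Answer: 3

Derivation:
Initial component count: 2
Remove (1,6): it was a bridge. Count increases: 2 -> 3.
  After removal, components: {0,5} {1,3} {2,4,6}
New component count: 3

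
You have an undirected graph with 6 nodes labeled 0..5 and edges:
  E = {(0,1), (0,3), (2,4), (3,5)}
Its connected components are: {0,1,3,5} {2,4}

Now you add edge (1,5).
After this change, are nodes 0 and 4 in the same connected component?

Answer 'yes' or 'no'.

Answer: no

Derivation:
Initial components: {0,1,3,5} {2,4}
Adding edge (1,5): both already in same component {0,1,3,5}. No change.
New components: {0,1,3,5} {2,4}
Are 0 and 4 in the same component? no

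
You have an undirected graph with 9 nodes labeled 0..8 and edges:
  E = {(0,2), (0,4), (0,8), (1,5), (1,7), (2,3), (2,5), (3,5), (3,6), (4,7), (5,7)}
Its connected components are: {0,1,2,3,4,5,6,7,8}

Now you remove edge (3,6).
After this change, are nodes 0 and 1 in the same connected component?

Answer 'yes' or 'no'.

Answer: yes

Derivation:
Initial components: {0,1,2,3,4,5,6,7,8}
Removing edge (3,6): it was a bridge — component count 1 -> 2.
New components: {0,1,2,3,4,5,7,8} {6}
Are 0 and 1 in the same component? yes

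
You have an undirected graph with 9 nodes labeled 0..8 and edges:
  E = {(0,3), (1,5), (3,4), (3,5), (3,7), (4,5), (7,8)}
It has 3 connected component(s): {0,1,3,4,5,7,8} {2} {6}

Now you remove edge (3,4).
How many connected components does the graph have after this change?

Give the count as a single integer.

Initial component count: 3
Remove (3,4): not a bridge. Count unchanged: 3.
  After removal, components: {0,1,3,4,5,7,8} {2} {6}
New component count: 3

Answer: 3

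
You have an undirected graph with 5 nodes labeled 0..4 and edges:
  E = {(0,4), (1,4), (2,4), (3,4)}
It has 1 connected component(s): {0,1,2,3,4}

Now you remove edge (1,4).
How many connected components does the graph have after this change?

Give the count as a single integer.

Answer: 2

Derivation:
Initial component count: 1
Remove (1,4): it was a bridge. Count increases: 1 -> 2.
  After removal, components: {0,2,3,4} {1}
New component count: 2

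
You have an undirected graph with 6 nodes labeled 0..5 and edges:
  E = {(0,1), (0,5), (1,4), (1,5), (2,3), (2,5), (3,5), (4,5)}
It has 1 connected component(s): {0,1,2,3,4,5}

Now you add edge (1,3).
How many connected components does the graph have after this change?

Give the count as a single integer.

Initial component count: 1
Add (1,3): endpoints already in same component. Count unchanged: 1.
New component count: 1

Answer: 1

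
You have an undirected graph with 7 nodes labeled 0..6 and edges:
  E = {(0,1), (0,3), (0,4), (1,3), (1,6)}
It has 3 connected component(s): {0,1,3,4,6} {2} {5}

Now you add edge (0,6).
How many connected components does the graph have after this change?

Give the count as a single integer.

Answer: 3

Derivation:
Initial component count: 3
Add (0,6): endpoints already in same component. Count unchanged: 3.
New component count: 3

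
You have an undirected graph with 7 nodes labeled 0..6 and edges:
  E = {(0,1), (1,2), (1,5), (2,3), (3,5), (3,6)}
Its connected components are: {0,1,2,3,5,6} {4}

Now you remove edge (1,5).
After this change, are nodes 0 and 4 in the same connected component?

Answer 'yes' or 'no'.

Initial components: {0,1,2,3,5,6} {4}
Removing edge (1,5): not a bridge — component count unchanged at 2.
New components: {0,1,2,3,5,6} {4}
Are 0 and 4 in the same component? no

Answer: no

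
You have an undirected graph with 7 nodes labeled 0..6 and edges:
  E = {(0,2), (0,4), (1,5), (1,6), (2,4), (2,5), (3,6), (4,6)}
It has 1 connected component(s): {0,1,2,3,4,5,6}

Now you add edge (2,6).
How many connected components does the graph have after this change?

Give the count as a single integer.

Answer: 1

Derivation:
Initial component count: 1
Add (2,6): endpoints already in same component. Count unchanged: 1.
New component count: 1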